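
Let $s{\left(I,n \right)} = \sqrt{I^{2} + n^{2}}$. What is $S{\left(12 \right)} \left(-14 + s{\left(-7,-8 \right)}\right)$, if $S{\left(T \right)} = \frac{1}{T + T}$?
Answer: $- \frac{7}{12} + \frac{\sqrt{113}}{24} \approx -0.14041$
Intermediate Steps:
$S{\left(T \right)} = \frac{1}{2 T}$
$S{\left(12 \right)} \left(-14 + s{\left(-7,-8 \right)}\right) = \frac{1}{2 \cdot 12} \left(-14 + \sqrt{\left(-7\right)^{2} + \left(-8\right)^{2}}\right) = \frac{1}{2} \cdot \frac{1}{12} \left(-14 + \sqrt{49 + 64}\right) = \frac{-14 + \sqrt{113}}{24} = - \frac{7}{12} + \frac{\sqrt{113}}{24}$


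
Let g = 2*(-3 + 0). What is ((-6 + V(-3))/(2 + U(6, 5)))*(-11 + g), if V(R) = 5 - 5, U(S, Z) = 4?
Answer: 17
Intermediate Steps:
V(R) = 0
g = -6 (g = 2*(-3) = -6)
((-6 + V(-3))/(2 + U(6, 5)))*(-11 + g) = ((-6 + 0)/(2 + 4))*(-11 - 6) = -6/6*(-17) = -6*⅙*(-17) = -1*(-17) = 17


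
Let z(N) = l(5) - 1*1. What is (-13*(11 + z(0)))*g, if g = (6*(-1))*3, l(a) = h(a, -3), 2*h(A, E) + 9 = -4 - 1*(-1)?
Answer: 936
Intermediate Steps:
h(A, E) = -6 (h(A, E) = -9/2 + (-4 - 1*(-1))/2 = -9/2 + (-4 + 1)/2 = -9/2 + (½)*(-3) = -9/2 - 3/2 = -6)
l(a) = -6
z(N) = -7 (z(N) = -6 - 1*1 = -6 - 1 = -7)
g = -18 (g = -6*3 = -18)
(-13*(11 + z(0)))*g = -13*(11 - 7)*(-18) = -13*4*(-18) = -52*(-18) = 936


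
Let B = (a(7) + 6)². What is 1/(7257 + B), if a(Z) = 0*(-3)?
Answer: 1/7293 ≈ 0.00013712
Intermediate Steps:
a(Z) = 0
B = 36 (B = (0 + 6)² = 6² = 36)
1/(7257 + B) = 1/(7257 + 36) = 1/7293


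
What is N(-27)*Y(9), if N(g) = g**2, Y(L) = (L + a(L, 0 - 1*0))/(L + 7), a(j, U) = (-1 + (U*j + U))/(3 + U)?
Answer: 3159/8 ≈ 394.88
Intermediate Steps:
a(j, U) = (-1 + U + U*j)/(3 + U) (a(j, U) = (-1 + (U + U*j))/(3 + U) = (-1 + U + U*j)/(3 + U))
Y(L) = (-1/3 + L)/(7 + L) (Y(L) = (L + (-1 + (0 - 1*0) + (0 - 1*0)*L)/(3 + (0 - 1*0)))/(L + 7) = (L + (-1 + (0 + 0) + (0 + 0)*L)/(3 + (0 + 0)))/(7 + L) = (L + (-1 + 0 + 0*L)/(3 + 0))/(7 + L) = (L + (-1 + 0 + 0)/3)/(7 + L) = (L + (1/3)*(-1))/(7 + L) = (L - 1/3)/(7 + L) = (-1/3 + L)/(7 + L))
N(-27)*Y(9) = (-27)**2*((-1/3 + 9)/(7 + 9)) = 729*((26/3)/16) = 729*((1/16)*(26/3)) = 729*(13/24) = 3159/8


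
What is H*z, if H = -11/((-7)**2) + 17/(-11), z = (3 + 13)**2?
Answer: -244224/539 ≈ -453.11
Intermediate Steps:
z = 256 (z = 16**2 = 256)
H = -954/539 (H = -11/49 + 17*(-1/11) = -11*1/49 - 17/11 = -11/49 - 17/11 = -954/539 ≈ -1.7699)
H*z = -954/539*256 = -244224/539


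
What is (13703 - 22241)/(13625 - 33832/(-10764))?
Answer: -22975758/36673333 ≈ -0.62650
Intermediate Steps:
(13703 - 22241)/(13625 - 33832/(-10764)) = -8538/(13625 - 33832*(-1/10764)) = -8538/(13625 + 8458/2691) = -8538/36673333/2691 = -8538*2691/36673333 = -22975758/36673333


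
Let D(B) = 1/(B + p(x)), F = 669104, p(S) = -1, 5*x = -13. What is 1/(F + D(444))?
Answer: 443/296413073 ≈ 1.4945e-6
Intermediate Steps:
x = -13/5 (x = (⅕)*(-13) = -13/5 ≈ -2.6000)
D(B) = 1/(-1 + B) (D(B) = 1/(B - 1) = 1/(-1 + B))
1/(F + D(444)) = 1/(669104 + 1/(-1 + 444)) = 1/(669104 + 1/443) = 1/(296413073/443) = 443/296413073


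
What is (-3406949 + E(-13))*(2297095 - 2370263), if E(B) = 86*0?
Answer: 249279644432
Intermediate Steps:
E(B) = 0
(-3406949 + E(-13))*(2297095 - 2370263) = (-3406949 + 0)*(2297095 - 2370263) = -3406949*(-73168) = 249279644432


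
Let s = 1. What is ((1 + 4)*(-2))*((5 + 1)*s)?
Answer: -60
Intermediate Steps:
((1 + 4)*(-2))*((5 + 1)*s) = ((1 + 4)*(-2))*((5 + 1)*1) = (5*(-2))*(6*1) = -10*6 = -60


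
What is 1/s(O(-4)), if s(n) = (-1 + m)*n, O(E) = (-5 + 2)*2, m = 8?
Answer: -1/42 ≈ -0.023810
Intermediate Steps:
O(E) = -6 (O(E) = -3*2 = -6)
s(n) = 7*n (s(n) = (-1 + 8)*n = 7*n)
1/s(O(-4)) = 1/(7*(-6)) = 1/(-42) = -1/42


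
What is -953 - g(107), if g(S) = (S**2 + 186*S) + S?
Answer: -32411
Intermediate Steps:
g(S) = S**2 + 187*S
-953 - g(107) = -953 - 107*(187 + 107) = -953 - 107*294 = -953 - 1*31458 = -953 - 31458 = -32411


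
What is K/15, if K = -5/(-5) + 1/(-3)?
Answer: 2/45 ≈ 0.044444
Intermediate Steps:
K = 2/3 (K = -5*(-1/5) + 1*(-1/3) = 1 - 1/3 = 2/3 ≈ 0.66667)
K/15 = (2/3)/15 = (2/3)*(1/15) = 2/45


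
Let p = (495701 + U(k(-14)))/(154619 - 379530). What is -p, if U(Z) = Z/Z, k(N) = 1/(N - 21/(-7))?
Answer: 495702/224911 ≈ 2.2040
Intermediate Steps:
k(N) = 1/(3 + N) (k(N) = 1/(N - 21*(-1/7)) = 1/(N + 3) = 1/(3 + N))
U(Z) = 1
p = -495702/224911 (p = (495701 + 1)/(154619 - 379530) = 495702/(-224911) = 495702*(-1/224911) = -495702/224911 ≈ -2.2040)
-p = -1*(-495702/224911) = 495702/224911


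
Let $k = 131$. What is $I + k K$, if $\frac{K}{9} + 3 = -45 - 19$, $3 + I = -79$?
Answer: $-79075$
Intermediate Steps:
$I = -82$ ($I = -3 - 79 = -82$)
$K = -603$ ($K = -27 + 9 \left(-45 - 19\right) = -27 + 9 \left(-64\right) = -27 - 576 = -603$)
$I + k K = -82 + 131 \left(-603\right) = -82 - 78993 = -79075$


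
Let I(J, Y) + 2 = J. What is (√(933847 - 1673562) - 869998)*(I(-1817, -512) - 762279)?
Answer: 664763731804 - 764098*I*√739715 ≈ 6.6476e+11 - 6.5718e+8*I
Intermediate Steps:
I(J, Y) = -2 + J
(√(933847 - 1673562) - 869998)*(I(-1817, -512) - 762279) = (√(933847 - 1673562) - 869998)*((-2 - 1817) - 762279) = (√(-739715) - 869998)*(-1819 - 762279) = (I*√739715 - 869998)*(-764098) = (-869998 + I*√739715)*(-764098) = 664763731804 - 764098*I*√739715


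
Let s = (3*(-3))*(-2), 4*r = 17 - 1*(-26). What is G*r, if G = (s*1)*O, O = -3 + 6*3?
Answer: 5805/2 ≈ 2902.5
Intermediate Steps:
r = 43/4 (r = (17 - 1*(-26))/4 = (17 + 26)/4 = (¼)*43 = 43/4 ≈ 10.750)
O = 15 (O = -3 + 18 = 15)
s = 18 (s = -9*(-2) = 18)
G = 270 (G = (18*1)*15 = 18*15 = 270)
G*r = 270*(43/4) = 5805/2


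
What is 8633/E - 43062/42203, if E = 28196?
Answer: -121405379/169993684 ≈ -0.71418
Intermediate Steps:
8633/E - 43062/42203 = 8633/28196 - 43062/42203 = -121405379/169993684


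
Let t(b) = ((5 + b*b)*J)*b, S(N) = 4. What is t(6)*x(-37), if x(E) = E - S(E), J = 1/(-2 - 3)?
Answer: 10086/5 ≈ 2017.2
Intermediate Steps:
J = -⅕ (J = 1/(-5) = -⅕ ≈ -0.20000)
x(E) = -4 + E (x(E) = E - 1*4 = E - 4 = -4 + E)
t(b) = b*(-1 - b²/5) (t(b) = ((5 + b*b)*(-⅕))*b = ((5 + b²)*(-⅕))*b = (-1 - b²/5)*b = b*(-1 - b²/5))
t(6)*x(-37) = (-1*6 - ⅕*6³)*(-4 - 37) = (-6 - ⅕*216)*(-41) = (-6 - 216/5)*(-41) = -246/5*(-41) = 10086/5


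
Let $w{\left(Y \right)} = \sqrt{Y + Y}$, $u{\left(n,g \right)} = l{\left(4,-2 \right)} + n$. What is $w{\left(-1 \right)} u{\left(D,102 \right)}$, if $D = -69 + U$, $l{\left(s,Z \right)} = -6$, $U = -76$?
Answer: $- 151 i \sqrt{2} \approx - 213.55 i$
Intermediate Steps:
$D = -145$ ($D = -69 - 76 = -145$)
$u{\left(n,g \right)} = -6 + n$
$w{\left(Y \right)} = \sqrt{2} \sqrt{Y}$ ($w{\left(Y \right)} = \sqrt{2 Y} = \sqrt{2} \sqrt{Y}$)
$w{\left(-1 \right)} u{\left(D,102 \right)} = \sqrt{2} \sqrt{-1} \left(-6 - 145\right) = \sqrt{2} i \left(-151\right) = i \sqrt{2} \left(-151\right) = - 151 i \sqrt{2}$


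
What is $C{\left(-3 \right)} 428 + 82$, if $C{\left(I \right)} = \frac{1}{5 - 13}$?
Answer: $\frac{57}{2} \approx 28.5$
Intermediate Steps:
$C{\left(I \right)} = - \frac{1}{8}$ ($C{\left(I \right)} = \frac{1}{-8} = - \frac{1}{8}$)
$C{\left(-3 \right)} 428 + 82 = \left(- \frac{1}{8}\right) 428 + 82 = - \frac{107}{2} + 82 = \frac{57}{2}$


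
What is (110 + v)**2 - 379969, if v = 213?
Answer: -275640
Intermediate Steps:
(110 + v)**2 - 379969 = (110 + 213)**2 - 379969 = 323**2 - 379969 = 104329 - 379969 = -275640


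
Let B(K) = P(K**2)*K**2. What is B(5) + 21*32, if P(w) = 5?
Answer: 797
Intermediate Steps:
B(K) = 5*K**2
B(5) + 21*32 = 5*5**2 + 21*32 = 5*25 + 672 = 125 + 672 = 797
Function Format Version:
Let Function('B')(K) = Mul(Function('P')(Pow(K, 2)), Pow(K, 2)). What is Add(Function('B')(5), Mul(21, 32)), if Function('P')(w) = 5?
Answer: 797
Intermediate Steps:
Function('B')(K) = Mul(5, Pow(K, 2))
Add(Function('B')(5), Mul(21, 32)) = Add(Mul(5, Pow(5, 2)), Mul(21, 32)) = Add(Mul(5, 25), 672) = Add(125, 672) = 797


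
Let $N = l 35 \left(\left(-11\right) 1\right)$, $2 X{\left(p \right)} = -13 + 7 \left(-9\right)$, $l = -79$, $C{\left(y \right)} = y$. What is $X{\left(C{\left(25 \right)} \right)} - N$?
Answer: $-30453$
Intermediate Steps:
$X{\left(p \right)} = -38$ ($X{\left(p \right)} = \frac{-13 + 7 \left(-9\right)}{2} = \frac{-13 - 63}{2} = \frac{1}{2} \left(-76\right) = -38$)
$N = 30415$ ($N = \left(-79\right) 35 \left(\left(-11\right) 1\right) = \left(-2765\right) \left(-11\right) = 30415$)
$X{\left(C{\left(25 \right)} \right)} - N = -38 - 30415 = -30453$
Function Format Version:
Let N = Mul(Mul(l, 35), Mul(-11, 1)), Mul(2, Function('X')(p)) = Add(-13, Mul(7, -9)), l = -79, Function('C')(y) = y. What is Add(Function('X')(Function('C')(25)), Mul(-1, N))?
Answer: -30453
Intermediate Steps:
Function('X')(p) = -38 (Function('X')(p) = Mul(Rational(1, 2), Add(-13, Mul(7, -9))) = Mul(Rational(1, 2), Add(-13, -63)) = Mul(Rational(1, 2), -76) = -38)
N = 30415 (N = Mul(Mul(-79, 35), Mul(-11, 1)) = Mul(-2765, -11) = 30415)
Add(Function('X')(Function('C')(25)), Mul(-1, N)) = Add(-38, Mul(-1, 30415)) = Add(-38, -30415) = -30453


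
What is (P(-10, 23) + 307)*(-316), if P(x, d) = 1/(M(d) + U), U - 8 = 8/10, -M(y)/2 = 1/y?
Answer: -48621182/501 ≈ -97048.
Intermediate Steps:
M(y) = -2/y
U = 44/5 (U = 8 + 8/10 = 8 + 8*(1/10) = 8 + 4/5 = 44/5 ≈ 8.8000)
P(x, d) = 1/(44/5 - 2/d) (P(x, d) = 1/(-2/d + 44/5) = 1/(44/5 - 2/d))
(P(-10, 23) + 307)*(-316) = ((5/2)*23/(-5 + 22*23) + 307)*(-316) = ((5/2)*23/(-5 + 506) + 307)*(-316) = ((5/2)*23/501 + 307)*(-316) = ((5/2)*23*(1/501) + 307)*(-316) = (115/1002 + 307)*(-316) = (307729/1002)*(-316) = -48621182/501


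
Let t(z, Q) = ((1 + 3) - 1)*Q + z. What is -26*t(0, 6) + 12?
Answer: -456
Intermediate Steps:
t(z, Q) = z + 3*Q (t(z, Q) = (4 - 1)*Q + z = 3*Q + z = z + 3*Q)
-26*t(0, 6) + 12 = -26*(0 + 3*6) + 12 = -26*(0 + 18) + 12 = -26*18 + 12 = -468 + 12 = -456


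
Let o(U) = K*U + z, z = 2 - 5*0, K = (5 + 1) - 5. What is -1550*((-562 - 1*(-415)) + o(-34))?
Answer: 277450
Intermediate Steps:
K = 1 (K = 6 - 5 = 1)
z = 2 (z = 2 + 0 = 2)
o(U) = 2 + U (o(U) = 1*U + 2 = U + 2 = 2 + U)
-1550*((-562 - 1*(-415)) + o(-34)) = -1550*((-562 - 1*(-415)) + (2 - 34)) = -1550*((-562 + 415) - 32) = -1550*(-147 - 32) = -1550*(-179) = 277450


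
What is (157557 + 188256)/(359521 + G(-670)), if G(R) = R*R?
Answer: 345813/808421 ≈ 0.42776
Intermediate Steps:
G(R) = R²
(157557 + 188256)/(359521 + G(-670)) = (157557 + 188256)/(359521 + (-670)²) = 345813/(359521 + 448900) = 345813/808421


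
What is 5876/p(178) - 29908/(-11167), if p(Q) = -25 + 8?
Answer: -65108856/189839 ≈ -342.97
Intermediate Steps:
p(Q) = -17
5876/p(178) - 29908/(-11167) = 5876/(-17) - 29908/(-11167) = 5876*(-1/17) - 29908*(-1/11167) = -5876/17 + 29908/11167 = -65108856/189839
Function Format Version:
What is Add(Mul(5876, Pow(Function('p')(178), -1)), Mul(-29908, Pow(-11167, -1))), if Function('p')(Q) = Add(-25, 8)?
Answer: Rational(-65108856, 189839) ≈ -342.97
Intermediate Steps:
Function('p')(Q) = -17
Add(Mul(5876, Pow(Function('p')(178), -1)), Mul(-29908, Pow(-11167, -1))) = Add(Mul(5876, Pow(-17, -1)), Mul(-29908, Pow(-11167, -1))) = Add(Mul(5876, Rational(-1, 17)), Mul(-29908, Rational(-1, 11167))) = Add(Rational(-5876, 17), Rational(29908, 11167)) = Rational(-65108856, 189839)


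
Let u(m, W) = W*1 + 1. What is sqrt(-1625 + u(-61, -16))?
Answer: 2*I*sqrt(410) ≈ 40.497*I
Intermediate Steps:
u(m, W) = 1 + W (u(m, W) = W + 1 = 1 + W)
sqrt(-1625 + u(-61, -16)) = sqrt(-1625 + (1 - 16)) = sqrt(-1625 - 15) = sqrt(-1640) = 2*I*sqrt(410)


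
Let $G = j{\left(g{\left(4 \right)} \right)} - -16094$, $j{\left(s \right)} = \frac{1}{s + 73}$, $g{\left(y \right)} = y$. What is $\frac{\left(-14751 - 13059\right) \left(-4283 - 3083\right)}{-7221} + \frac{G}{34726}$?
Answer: $- \frac{6295813314323}{221933866} \approx -28368.0$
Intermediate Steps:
$j{\left(s \right)} = \frac{1}{73 + s}$
$G = \frac{1239239}{77}$ ($G = \frac{1}{73 + 4} - -16094 = \frac{1}{77} + 16094 = \frac{1239239}{77} \approx 16094.0$)
$\frac{\left(-14751 - 13059\right) \left(-4283 - 3083\right)}{-7221} + \frac{G}{34726} = \frac{\left(-14751 - 13059\right) \left(-4283 - 3083\right)}{-7221} + \frac{1239239}{77 \cdot 34726} = \left(-27810\right) \left(-7366\right) \left(- \frac{1}{7221}\right) + \frac{1239239}{77} \cdot \frac{1}{34726} = 204848460 \left(- \frac{1}{7221}\right) + \frac{1239239}{2673902} = - \frac{2354580}{83} + \frac{1239239}{2673902} = - \frac{6295813314323}{221933866}$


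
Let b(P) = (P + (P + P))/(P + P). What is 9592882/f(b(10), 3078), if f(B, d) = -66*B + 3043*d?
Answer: 9592882/9366255 ≈ 1.0242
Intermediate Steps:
b(P) = 3/2 (b(P) = (P + 2*P)/((2*P)) = (3*P)*(1/(2*P)) = 3/2)
9592882/f(b(10), 3078) = 9592882/(-66*3/2 + 3043*3078) = 9592882/(-99 + 9366354) = 9592882/9366255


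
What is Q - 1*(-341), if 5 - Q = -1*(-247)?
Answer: 99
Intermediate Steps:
Q = -242 (Q = 5 - (-1)*(-247) = 5 - 1*247 = 5 - 247 = -242)
Q - 1*(-341) = -242 - 1*(-341) = -242 + 341 = 99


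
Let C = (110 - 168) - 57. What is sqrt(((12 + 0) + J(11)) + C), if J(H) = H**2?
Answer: 3*sqrt(2) ≈ 4.2426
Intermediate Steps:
C = -115 (C = -58 - 57 = -115)
sqrt(((12 + 0) + J(11)) + C) = sqrt(((12 + 0) + 11**2) - 115) = sqrt((12 + 121) - 115) = sqrt(133 - 115) = sqrt(18) = 3*sqrt(2)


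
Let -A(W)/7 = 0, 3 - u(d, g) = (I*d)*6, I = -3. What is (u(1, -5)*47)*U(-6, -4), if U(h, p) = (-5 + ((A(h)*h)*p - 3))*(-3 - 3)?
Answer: 47376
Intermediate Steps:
u(d, g) = 3 + 18*d (u(d, g) = 3 - (-3*d)*6 = 3 - (-18)*d = 3 + 18*d)
A(W) = 0 (A(W) = -7*0 = 0)
U(h, p) = 48 (U(h, p) = (-5 + ((0*h)*p - 3))*(-3 - 3) = (-5 + (0*p - 3))*(-6) = (-5 + (0 - 3))*(-6) = (-5 - 3)*(-6) = -8*(-6) = 48)
(u(1, -5)*47)*U(-6, -4) = ((3 + 18*1)*47)*48 = ((3 + 18)*47)*48 = (21*47)*48 = 987*48 = 47376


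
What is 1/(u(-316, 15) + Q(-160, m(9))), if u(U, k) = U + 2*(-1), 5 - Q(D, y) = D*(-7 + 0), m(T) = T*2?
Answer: -1/1433 ≈ -0.00069784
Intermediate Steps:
m(T) = 2*T
Q(D, y) = 5 + 7*D (Q(D, y) = 5 - D*(-7 + 0) = 5 - D*(-7) = 5 - (-7)*D = 5 + 7*D)
u(U, k) = -2 + U (u(U, k) = U - 2 = -2 + U)
1/(u(-316, 15) + Q(-160, m(9))) = 1/((-2 - 316) + (5 + 7*(-160))) = 1/(-318 + (5 - 1120)) = 1/(-318 - 1115) = 1/(-1433) = -1/1433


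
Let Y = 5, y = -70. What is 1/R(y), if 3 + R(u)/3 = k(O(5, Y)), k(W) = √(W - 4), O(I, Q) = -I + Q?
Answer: -1/13 - 2*I/39 ≈ -0.076923 - 0.051282*I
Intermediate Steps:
O(I, Q) = Q - I
k(W) = √(-4 + W)
R(u) = -9 + 6*I (R(u) = -9 + 3*√(-4 + (5 - 1*5)) = -9 + 3*√(-4 + (5 - 5)) = -9 + 3*√(-4 + 0) = -9 + 3*√(-4) = -9 + 3*(2*I) = -9 + 6*I)
1/R(y) = 1/(-9 + 6*I) = (-9 - 6*I)/117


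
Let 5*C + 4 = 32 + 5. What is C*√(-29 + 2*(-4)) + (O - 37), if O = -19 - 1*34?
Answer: -90 + 33*I*√37/5 ≈ -90.0 + 40.146*I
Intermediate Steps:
O = -53 (O = -19 - 34 = -53)
C = 33/5 (C = -⅘ + (32 + 5)/5 = -⅘ + (⅕)*37 = -⅘ + 37/5 = 33/5 ≈ 6.6000)
C*√(-29 + 2*(-4)) + (O - 37) = 33*√(-29 + 2*(-4))/5 + (-53 - 37) = 33*√(-29 - 8)/5 - 90 = 33*√(-37)/5 - 90 = 33*(I*√37)/5 - 90 = 33*I*√37/5 - 90 = -90 + 33*I*√37/5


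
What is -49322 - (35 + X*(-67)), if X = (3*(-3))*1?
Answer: -49960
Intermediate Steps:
X = -9 (X = -9*1 = -9)
-49322 - (35 + X*(-67)) = -49322 - (35 - 9*(-67)) = -49322 - (35 + 603) = -49322 - 1*638 = -49322 - 638 = -49960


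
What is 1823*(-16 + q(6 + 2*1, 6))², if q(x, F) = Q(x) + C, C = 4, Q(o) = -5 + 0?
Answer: 526847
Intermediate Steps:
Q(o) = -5
q(x, F) = -1 (q(x, F) = -5 + 4 = -1)
1823*(-16 + q(6 + 2*1, 6))² = 1823*(-16 - 1)² = 1823*(-17)² = 1823*289 = 526847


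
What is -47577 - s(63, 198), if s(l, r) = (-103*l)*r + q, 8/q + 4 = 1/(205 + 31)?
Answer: 1166723923/943 ≈ 1.2372e+6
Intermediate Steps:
q = -1888/943 (q = 8/(-4 + 1/(205 + 31)) = 8/(-4 + 1/236) = 8/(-943/236) = 8*(-236/943) = -1888/943 ≈ -2.0021)
s(l, r) = -1888/943 - 103*l*r (s(l, r) = (-103*l)*r - 1888/943 = -103*l*r - 1888/943 = -1888/943 - 103*l*r)
-47577 - s(63, 198) = -47577 - (-1888/943 - 103*63*198) = -47577 - (-1888/943 - 1284822) = -47577 - 1*(-1211589034/943) = -47577 + 1211589034/943 = 1166723923/943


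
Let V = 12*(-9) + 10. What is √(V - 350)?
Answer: 8*I*√7 ≈ 21.166*I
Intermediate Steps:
V = -98 (V = -108 + 10 = -98)
√(V - 350) = √(-98 - 350) = √(-448) = 8*I*√7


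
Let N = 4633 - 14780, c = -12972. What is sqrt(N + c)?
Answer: I*sqrt(23119) ≈ 152.05*I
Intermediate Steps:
N = -10147
sqrt(N + c) = sqrt(-10147 - 12972) = sqrt(-23119) = I*sqrt(23119)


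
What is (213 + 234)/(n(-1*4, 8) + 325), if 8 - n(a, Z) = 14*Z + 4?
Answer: 447/217 ≈ 2.0599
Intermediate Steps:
n(a, Z) = 4 - 14*Z (n(a, Z) = 8 - (14*Z + 4) = 8 - (4 + 14*Z) = 8 + (-4 - 14*Z) = 4 - 14*Z)
(213 + 234)/(n(-1*4, 8) + 325) = (213 + 234)/((4 - 14*8) + 325) = 447/((4 - 112) + 325) = 447/(-108 + 325) = 447/217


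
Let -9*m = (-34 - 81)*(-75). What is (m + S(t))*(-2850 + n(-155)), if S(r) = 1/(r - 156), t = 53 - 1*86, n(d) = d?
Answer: 544283630/189 ≈ 2.8798e+6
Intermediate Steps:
m = -2875/3 (m = -(-34 - 81)*(-75)/9 = -(-115)*(-75)/9 = -⅑*8625 = -2875/3 ≈ -958.33)
t = -33 (t = 53 - 86 = -33)
S(r) = 1/(-156 + r)
(m + S(t))*(-2850 + n(-155)) = (-2875/3 + 1/(-156 - 33))*(-2850 - 155) = (-2875/3 + 1/(-189))*(-3005) = (-2875/3 - 1/189)*(-3005) = -181126/189*(-3005) = 544283630/189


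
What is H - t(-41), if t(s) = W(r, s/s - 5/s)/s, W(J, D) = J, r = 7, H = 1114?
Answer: 45681/41 ≈ 1114.2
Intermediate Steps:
t(s) = 7/s
H - t(-41) = 1114 - 7/(-41) = 1114 - 7*(-1)/41 = 1114 - 1*(-7/41) = 1114 + 7/41 = 45681/41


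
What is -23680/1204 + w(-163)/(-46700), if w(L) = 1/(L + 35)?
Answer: -35387391699/1799257600 ≈ -19.668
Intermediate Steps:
w(L) = 1/(35 + L)
-23680/1204 + w(-163)/(-46700) = -23680/1204 + 1/((35 - 163)*(-46700)) = -23680*1/1204 - 1/46700/(-128) = -5920/301 - 1/128*(-1/46700) = -5920/301 + 1/5977600 = -35387391699/1799257600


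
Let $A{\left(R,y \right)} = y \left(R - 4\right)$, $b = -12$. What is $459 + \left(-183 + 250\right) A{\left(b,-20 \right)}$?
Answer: $21899$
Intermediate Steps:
$A{\left(R,y \right)} = y \left(-4 + R\right)$
$459 + \left(-183 + 250\right) A{\left(b,-20 \right)} = 459 + \left(-183 + 250\right) \left(- 20 \left(-4 - 12\right)\right) = 459 + 67 \left(\left(-20\right) \left(-16\right)\right) = 459 + 67 \cdot 320 = 459 + 21440 = 21899$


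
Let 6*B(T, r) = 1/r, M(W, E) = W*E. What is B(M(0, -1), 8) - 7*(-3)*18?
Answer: 18145/48 ≈ 378.02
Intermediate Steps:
M(W, E) = E*W
B(T, r) = 1/(6*r)
B(M(0, -1), 8) - 7*(-3)*18 = (⅙)/8 - 7*(-3)*18 = (⅙)*(⅛) + 21*18 = 1/48 + 378 = 18145/48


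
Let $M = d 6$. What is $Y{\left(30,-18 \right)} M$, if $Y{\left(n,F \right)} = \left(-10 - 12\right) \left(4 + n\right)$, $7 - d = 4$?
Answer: $-13464$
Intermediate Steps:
$d = 3$ ($d = 7 - 4 = 3$)
$Y{\left(n,F \right)} = -88 - 22 n$ ($Y{\left(n,F \right)} = - 22 \left(4 + n\right) = -88 - 22 n$)
$M = 18$ ($M = 3 \cdot 6 = 18$)
$Y{\left(30,-18 \right)} M = \left(-88 - 660\right) 18 = \left(-748\right) 18 = -13464$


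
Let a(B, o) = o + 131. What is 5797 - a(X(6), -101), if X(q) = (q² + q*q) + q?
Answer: 5767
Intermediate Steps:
X(q) = q + 2*q² (X(q) = (q² + q²) + q = 2*q² + q = q + 2*q²)
a(B, o) = 131 + o
5797 - a(X(6), -101) = 5797 - (131 - 101) = 5797 - 1*30 = 5797 - 30 = 5767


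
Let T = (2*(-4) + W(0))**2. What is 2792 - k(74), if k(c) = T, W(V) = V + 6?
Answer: 2788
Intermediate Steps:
W(V) = 6 + V
T = 4 (T = (2*(-4) + (6 + 0))**2 = (-8 + 6)**2 = (-2)**2 = 4)
k(c) = 4
2792 - k(74) = 2792 - 1*4 = 2792 - 4 = 2788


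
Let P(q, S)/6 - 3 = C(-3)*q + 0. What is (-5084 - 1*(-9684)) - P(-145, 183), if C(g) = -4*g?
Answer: 15022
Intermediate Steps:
P(q, S) = 18 + 72*q (P(q, S) = 18 + 6*((-4*(-3))*q + 0) = 18 + 6*(12*q + 0) = 18 + 6*(12*q) = 18 + 72*q)
(-5084 - 1*(-9684)) - P(-145, 183) = (-5084 - 1*(-9684)) - (18 + 72*(-145)) = (-5084 + 9684) - (18 - 10440) = 4600 - 1*(-10422) = 4600 + 10422 = 15022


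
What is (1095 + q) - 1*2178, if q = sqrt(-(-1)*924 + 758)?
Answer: -1083 + 29*sqrt(2) ≈ -1042.0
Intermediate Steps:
q = 29*sqrt(2) (q = sqrt(-1*(-924) + 758) = sqrt(924 + 758) = sqrt(1682) = 29*sqrt(2) ≈ 41.012)
(1095 + q) - 1*2178 = (1095 + 29*sqrt(2)) - 1*2178 = (1095 + 29*sqrt(2)) - 2178 = -1083 + 29*sqrt(2)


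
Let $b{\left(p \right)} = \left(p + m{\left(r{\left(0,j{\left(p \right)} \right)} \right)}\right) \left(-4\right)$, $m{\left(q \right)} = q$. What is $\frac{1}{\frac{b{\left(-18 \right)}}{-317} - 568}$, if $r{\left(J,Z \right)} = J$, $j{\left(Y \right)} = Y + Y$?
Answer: $- \frac{317}{180128} \approx -0.0017599$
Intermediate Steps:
$j{\left(Y \right)} = 2 Y$
$b{\left(p \right)} = - 4 p$ ($b{\left(p \right)} = \left(p + 0\right) \left(-4\right) = p \left(-4\right) = - 4 p$)
$\frac{1}{\frac{b{\left(-18 \right)}}{-317} - 568} = \frac{1}{\frac{\left(-4\right) \left(-18\right)}{-317} - 568} = \frac{1}{72 \left(- \frac{1}{317}\right) - 568} = \frac{1}{- \frac{72}{317} - 568} = \frac{1}{- \frac{180128}{317}} = - \frac{317}{180128}$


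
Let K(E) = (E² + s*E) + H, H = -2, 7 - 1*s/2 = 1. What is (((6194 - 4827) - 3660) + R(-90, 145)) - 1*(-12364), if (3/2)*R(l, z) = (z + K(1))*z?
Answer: 25151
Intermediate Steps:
s = 12 (s = 14 - 2*1 = 14 - 2 = 12)
K(E) = -2 + E² + 12*E (K(E) = (E² + 12*E) - 2 = -2 + E² + 12*E)
R(l, z) = 2*z*(11 + z)/3 (R(l, z) = 2*((z + (-2 + 1² + 12*1))*z)/3 = 2*((z + (-2 + 1 + 12))*z)/3 = 2*((z + 11)*z)/3 = 2*((11 + z)*z)/3 = 2*(z*(11 + z))/3 = 2*z*(11 + z)/3)
(((6194 - 4827) - 3660) + R(-90, 145)) - 1*(-12364) = (((6194 - 4827) - 3660) + (⅔)*145*(11 + 145)) - 1*(-12364) = ((1367 - 3660) + (⅔)*145*156) + 12364 = (-2293 + 15080) + 12364 = 12787 + 12364 = 25151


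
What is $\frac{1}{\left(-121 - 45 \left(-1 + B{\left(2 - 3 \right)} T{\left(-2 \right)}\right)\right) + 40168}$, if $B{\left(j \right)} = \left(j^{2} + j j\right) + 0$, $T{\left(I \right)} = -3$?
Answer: $\frac{1}{40362} \approx 2.4776 \cdot 10^{-5}$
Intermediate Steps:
$B{\left(j \right)} = 2 j^{2}$ ($B{\left(j \right)} = \left(j^{2} + j^{2}\right) + 0 = 2 j^{2} + 0 = 2 j^{2}$)
$\frac{1}{\left(-121 - 45 \left(-1 + B{\left(2 - 3 \right)} T{\left(-2 \right)}\right)\right) + 40168} = \frac{1}{\left(-121 - 45 \left(-1 + 2 \left(2 - 3\right)^{2} \left(-3\right)\right)\right) + 40168} = \frac{1}{\left(-121 - 45 \left(-1 + 2 \left(-1\right)^{2} \left(-3\right)\right)\right) + 40168} = \frac{1}{\left(-121 - 45 \left(-1 + 2 \cdot 1 \left(-3\right)\right)\right) + 40168} = \frac{1}{\left(-121 - 45 \left(-1 + 2 \left(-3\right)\right)\right) + 40168} = \frac{1}{\left(-121 - 45 \left(-1 - 6\right)\right) + 40168} = \frac{1}{\left(-121 - -315\right) + 40168} = \frac{1}{\left(-121 + 315\right) + 40168} = \frac{1}{194 + 40168} = \frac{1}{40362}$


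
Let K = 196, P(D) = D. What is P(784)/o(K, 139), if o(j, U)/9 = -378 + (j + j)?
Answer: 56/9 ≈ 6.2222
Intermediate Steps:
o(j, U) = -3402 + 18*j (o(j, U) = 9*(-378 + (j + j)) = 9*(-378 + 2*j) = -3402 + 18*j)
P(784)/o(K, 139) = 784/(-3402 + 18*196) = 784/(-3402 + 3528) = 784/126 = 784*(1/126) = 56/9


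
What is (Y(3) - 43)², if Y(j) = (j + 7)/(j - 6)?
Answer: 19321/9 ≈ 2146.8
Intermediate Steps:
Y(j) = (7 + j)/(-6 + j)
(Y(3) - 43)² = ((7 + 3)/(-6 + 3) - 43)² = (10/(-3) - 43)² = (-⅓*10 - 43)² = (-10/3 - 43)² = (-139/3)² = 19321/9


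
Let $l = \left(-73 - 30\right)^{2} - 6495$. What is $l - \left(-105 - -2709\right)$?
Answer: $1510$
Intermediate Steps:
$l = 4114$ ($l = \left(-103\right)^{2} - 6495 = 10609 - 6495 = 4114$)
$l - \left(-105 - -2709\right) = 4114 - \left(-105 - -2709\right) = 4114 - \left(-105 + 2709\right) = 4114 - 2604 = 1510$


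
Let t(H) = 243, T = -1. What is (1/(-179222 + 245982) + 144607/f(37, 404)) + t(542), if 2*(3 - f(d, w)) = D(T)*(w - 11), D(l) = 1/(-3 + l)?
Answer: 83996564537/27838920 ≈ 3017.2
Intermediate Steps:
f(d, w) = 13/8 + w/8 (f(d, w) = 3 - (w - 11)/(2*(-3 - 1)) = 3 - (-11 + w)/(2*(-4)) = 3 - (-1)*(-11 + w)/8 = 3 - (11/4 - w/4)/2 = 3 + (-11/8 + w/8) = 13/8 + w/8)
(1/(-179222 + 245982) + 144607/f(37, 404)) + t(542) = (1/(-179222 + 245982) + 144607/(13/8 + (⅛)*404)) + 243 = (1/66760 + 144607/(13/8 + 101/2)) + 243 = (1/66760 + 144607/(417/8)) + 243 = (1/66760 + 144607*(8/417)) + 243 = (1/66760 + 1156856/417) + 243 = 77231706977/27838920 + 243 = 83996564537/27838920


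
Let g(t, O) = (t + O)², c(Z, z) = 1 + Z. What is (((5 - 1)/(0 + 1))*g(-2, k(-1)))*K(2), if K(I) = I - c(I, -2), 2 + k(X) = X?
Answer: -100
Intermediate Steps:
k(X) = -2 + X
g(t, O) = (O + t)²
K(I) = -1 (K(I) = I - (1 + I) = I + (-1 - I) = -1)
(((5 - 1)/(0 + 1))*g(-2, k(-1)))*K(2) = (((5 - 1)/(0 + 1))*((-2 - 1) - 2)²)*(-1) = ((4/1)*(-3 - 2)²)*(-1) = ((4*1)*(-5)²)*(-1) = (4*25)*(-1) = 100*(-1) = -100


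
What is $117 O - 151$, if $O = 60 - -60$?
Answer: $13889$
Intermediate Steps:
$O = 120$ ($O = 60 + 60 = 120$)
$117 O - 151 = 117 \cdot 120 - 151 = 14040 - 151 = 13889$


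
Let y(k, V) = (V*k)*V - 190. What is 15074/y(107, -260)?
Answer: 7537/3616505 ≈ 0.0020841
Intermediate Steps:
y(k, V) = -190 + k*V**2 (y(k, V) = k*V**2 - 190 = -190 + k*V**2)
15074/y(107, -260) = 15074/(-190 + 107*(-260)**2) = 15074/(-190 + 107*67600) = 15074/(-190 + 7233200) = 15074/7233010 = 15074*(1/7233010) = 7537/3616505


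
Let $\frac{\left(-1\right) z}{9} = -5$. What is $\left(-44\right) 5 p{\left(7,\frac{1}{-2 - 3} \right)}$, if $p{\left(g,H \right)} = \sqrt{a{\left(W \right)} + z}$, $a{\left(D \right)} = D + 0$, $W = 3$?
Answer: $- 880 \sqrt{3} \approx -1524.2$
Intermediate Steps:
$z = 45$ ($z = \left(-9\right) \left(-5\right) = 45$)
$a{\left(D \right)} = D$
$p{\left(g,H \right)} = 4 \sqrt{3}$ ($p{\left(g,H \right)} = \sqrt{3 + 45} = \sqrt{48} = 4 \sqrt{3}$)
$\left(-44\right) 5 p{\left(7,\frac{1}{-2 - 3} \right)} = \left(-44\right) 5 \cdot 4 \sqrt{3} = - 220 \cdot 4 \sqrt{3} = - 880 \sqrt{3}$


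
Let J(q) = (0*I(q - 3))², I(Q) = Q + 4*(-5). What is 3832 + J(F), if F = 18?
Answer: 3832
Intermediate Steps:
I(Q) = -20 + Q (I(Q) = Q - 20 = -20 + Q)
J(q) = 0 (J(q) = (0*(-20 + (q - 3)))² = (0*(-20 + (-3 + q)))² = (0*(-23 + q))² = 0² = 0)
3832 + J(F) = 3832 + 0 = 3832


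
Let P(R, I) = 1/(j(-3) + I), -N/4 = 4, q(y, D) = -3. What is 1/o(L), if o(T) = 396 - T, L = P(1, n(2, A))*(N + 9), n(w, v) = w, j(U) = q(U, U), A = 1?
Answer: 1/389 ≈ 0.0025707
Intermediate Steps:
N = -16 (N = -4*4 = -16)
j(U) = -3
P(R, I) = 1/(-3 + I)
L = 7 (L = (-16 + 9)/(-3 + 2) = -7/(-1) = -1*(-7) = 7)
1/o(L) = 1/(396 - 1*7) = 1/(396 - 7) = 1/389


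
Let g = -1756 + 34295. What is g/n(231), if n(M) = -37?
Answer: -32539/37 ≈ -879.43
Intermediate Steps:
g = 32539
g/n(231) = 32539/(-37) = 32539*(-1/37) = -32539/37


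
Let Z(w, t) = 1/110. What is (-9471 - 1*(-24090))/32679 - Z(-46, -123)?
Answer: 525137/1198230 ≈ 0.43826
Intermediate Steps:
Z(w, t) = 1/110
(-9471 - 1*(-24090))/32679 - Z(-46, -123) = (-9471 - 1*(-24090))/32679 - 1*1/110 = (-9471 + 24090)*(1/32679) - 1/110 = 14619*(1/32679) - 1/110 = 4873/10893 - 1/110 = 525137/1198230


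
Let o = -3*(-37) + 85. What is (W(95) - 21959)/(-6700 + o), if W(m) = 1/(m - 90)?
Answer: 18299/5420 ≈ 3.3762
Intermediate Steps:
W(m) = 1/(-90 + m)
o = 196 (o = 111 + 85 = 196)
(W(95) - 21959)/(-6700 + o) = (1/(-90 + 95) - 21959)/(-6700 + 196) = (1/5 - 21959)/(-6504) = (⅕ - 21959)*(-1/6504) = -109794/5*(-1/6504) = 18299/5420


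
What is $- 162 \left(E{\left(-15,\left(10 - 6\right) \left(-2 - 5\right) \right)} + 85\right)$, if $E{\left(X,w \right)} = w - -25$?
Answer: $-13284$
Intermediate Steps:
$E{\left(X,w \right)} = 25 + w$ ($E{\left(X,w \right)} = w + 25 = 25 + w$)
$- 162 \left(E{\left(-15,\left(10 - 6\right) \left(-2 - 5\right) \right)} + 85\right) = - 162 \left(\left(25 + \left(10 - 6\right) \left(-2 - 5\right)\right) + 85\right) = - 162 \left(\left(25 + 4 \left(-7\right)\right) + 85\right) = - 162 \left(\left(25 - 28\right) + 85\right) = - 162 \left(-3 + 85\right) = \left(-162\right) 82 = -13284$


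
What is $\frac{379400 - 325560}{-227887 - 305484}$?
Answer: $- \frac{53840}{533371} \approx -0.10094$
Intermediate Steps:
$\frac{379400 - 325560}{-227887 - 305484} = \frac{53840}{-533371} = 53840 \left(- \frac{1}{533371}\right) = - \frac{53840}{533371}$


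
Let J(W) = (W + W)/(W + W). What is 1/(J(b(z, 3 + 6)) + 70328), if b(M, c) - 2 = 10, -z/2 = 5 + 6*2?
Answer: 1/70329 ≈ 1.4219e-5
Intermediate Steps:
z = -34 (z = -2*(5 + 6*2) = -2*(5 + 12) = -2*17 = -34)
b(M, c) = 12 (b(M, c) = 2 + 10 = 12)
J(W) = 1 (J(W) = (2*W)/((2*W)) = (2*W)*(1/(2*W)) = 1)
1/(J(b(z, 3 + 6)) + 70328) = 1/(1 + 70328) = 1/70329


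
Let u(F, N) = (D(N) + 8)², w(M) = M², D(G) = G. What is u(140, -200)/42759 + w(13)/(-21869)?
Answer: 88772505/103899619 ≈ 0.85441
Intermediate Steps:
u(F, N) = (8 + N)² (u(F, N) = (N + 8)² = (8 + N)²)
u(140, -200)/42759 + w(13)/(-21869) = (8 - 200)²/42759 + 13²/(-21869) = (-192)²*(1/42759) + 169*(-1/21869) = 36864*(1/42759) - 169/21869 = 4096/4751 - 169/21869 = 88772505/103899619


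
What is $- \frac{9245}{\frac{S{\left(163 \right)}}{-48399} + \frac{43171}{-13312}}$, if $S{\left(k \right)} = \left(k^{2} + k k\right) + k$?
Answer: $\frac{11748398080}{5520663} \approx 2128.1$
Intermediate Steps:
$S{\left(k \right)} = k + 2 k^{2}$ ($S{\left(k \right)} = \left(k^{2} + k^{2}\right) + k = 2 k^{2} + k = k + 2 k^{2}$)
$- \frac{9245}{\frac{S{\left(163 \right)}}{-48399} + \frac{43171}{-13312}} = - \frac{9245}{\frac{163 \left(1 + 2 \cdot 163\right)}{-48399} + \frac{43171}{-13312}} = - \frac{9245}{163 \left(1 + 326\right) \left(- \frac{1}{48399}\right) + 43171 \left(- \frac{1}{13312}\right)} = - \frac{9245}{163 \cdot 327 \left(- \frac{1}{48399}\right) - \frac{43171}{13312}} = - \frac{9245}{53301 \left(- \frac{1}{48399}\right) - \frac{43171}{13312}} = - \frac{9245}{- \frac{17767}{16133} - \frac{43171}{13312}} = - \frac{9245}{- \frac{5520663}{1270784}} = \left(-9245\right) \left(- \frac{1270784}{5520663}\right) = \frac{11748398080}{5520663}$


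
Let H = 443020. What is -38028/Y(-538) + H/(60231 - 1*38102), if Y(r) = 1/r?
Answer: 452739070276/22129 ≈ 2.0459e+7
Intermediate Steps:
-38028/Y(-538) + H/(60231 - 1*38102) = -38028/(1/(-538)) + 443020/(60231 - 1*38102) = -38028/(-1/538) + 443020/(60231 - 38102) = -38028*(-538) + 443020/22129 = 20459064 + 443020*(1/22129) = 20459064 + 443020/22129 = 452739070276/22129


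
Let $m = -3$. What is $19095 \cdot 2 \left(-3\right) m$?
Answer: $343710$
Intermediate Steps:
$19095 \cdot 2 \left(-3\right) m = 19095 \cdot 2 \left(-3\right) \left(-3\right) = 19095 \left(\left(-6\right) \left(-3\right)\right) = 19095 \cdot 18 = 343710$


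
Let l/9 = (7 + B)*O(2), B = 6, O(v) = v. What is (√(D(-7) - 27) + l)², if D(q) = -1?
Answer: 54728 + 936*I*√7 ≈ 54728.0 + 2476.4*I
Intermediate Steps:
l = 234 (l = 9*((7 + 6)*2) = 9*(13*2) = 9*26 = 234)
(√(D(-7) - 27) + l)² = (√(-1 - 27) + 234)² = (√(-28) + 234)² = (2*I*√7 + 234)² = (234 + 2*I*√7)²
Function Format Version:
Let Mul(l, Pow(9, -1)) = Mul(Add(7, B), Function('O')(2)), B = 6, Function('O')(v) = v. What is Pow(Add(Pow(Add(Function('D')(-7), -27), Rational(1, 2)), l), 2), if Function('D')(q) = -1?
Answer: Add(54728, Mul(936, I, Pow(7, Rational(1, 2)))) ≈ Add(54728., Mul(2476.4, I))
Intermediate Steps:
l = 234 (l = Mul(9, Mul(Add(7, 6), 2)) = Mul(9, Mul(13, 2)) = Mul(9, 26) = 234)
Pow(Add(Pow(Add(Function('D')(-7), -27), Rational(1, 2)), l), 2) = Pow(Add(Pow(Add(-1, -27), Rational(1, 2)), 234), 2) = Pow(Add(Pow(-28, Rational(1, 2)), 234), 2) = Pow(Add(Mul(2, I, Pow(7, Rational(1, 2))), 234), 2) = Pow(Add(234, Mul(2, I, Pow(7, Rational(1, 2)))), 2)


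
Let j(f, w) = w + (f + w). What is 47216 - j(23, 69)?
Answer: 47055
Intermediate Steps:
j(f, w) = f + 2*w
47216 - j(23, 69) = 47216 - (23 + 2*69) = 47216 - (23 + 138) = 47216 - 1*161 = 47216 - 161 = 47055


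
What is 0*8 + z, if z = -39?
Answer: -39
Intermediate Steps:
0*8 + z = 0*8 - 39 = 0 - 39 = -39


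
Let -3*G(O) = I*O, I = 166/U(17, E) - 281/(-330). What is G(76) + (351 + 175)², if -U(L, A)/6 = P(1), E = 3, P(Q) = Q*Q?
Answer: 137290882/495 ≈ 2.7736e+5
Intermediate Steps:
P(Q) = Q²
U(L, A) = -6 (U(L, A) = -6*1² = -6*1 = -6)
I = -8849/330 (I = 166/(-6) - 281/(-330) = 166*(-⅙) - 281*(-1/330) = -83/3 + 281/330 = -8849/330 ≈ -26.815)
G(O) = 8849*O/990 (G(O) = -(-8849)*O/990 = 8849*O/990)
G(76) + (351 + 175)² = (8849/990)*76 + (351 + 175)² = 336262/495 + 526² = 336262/495 + 276676 = 137290882/495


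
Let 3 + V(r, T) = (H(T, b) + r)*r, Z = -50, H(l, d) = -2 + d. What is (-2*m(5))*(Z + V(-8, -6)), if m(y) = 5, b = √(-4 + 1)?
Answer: -270 + 80*I*√3 ≈ -270.0 + 138.56*I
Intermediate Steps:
b = I*√3 (b = √(-3) = I*√3 ≈ 1.732*I)
V(r, T) = -3 + r*(-2 + r + I*√3) (V(r, T) = -3 + ((-2 + I*√3) + r)*r = -3 + (-2 + r + I*√3)*r = -3 + r*(-2 + r + I*√3))
(-2*m(5))*(Z + V(-8, -6)) = (-2*5)*(-50 + (-3 + (-8)² - 1*(-8)*(2 - I*√3))) = -10*(-50 + (-3 + 64 + (16 - 8*I*√3))) = -10*(-50 + (77 - 8*I*√3)) = -10*(27 - 8*I*√3) = -270 + 80*I*√3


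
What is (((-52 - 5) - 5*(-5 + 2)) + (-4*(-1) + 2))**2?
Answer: 1296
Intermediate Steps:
(((-52 - 5) - 5*(-5 + 2)) + (-4*(-1) + 2))**2 = ((-57 - 5*(-3)) + (4 + 2))**2 = ((-57 + 15) + 6)**2 = (-42 + 6)**2 = (-36)**2 = 1296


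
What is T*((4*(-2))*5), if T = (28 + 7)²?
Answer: -49000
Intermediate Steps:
T = 1225 (T = 35² = 1225)
T*((4*(-2))*5) = 1225*((4*(-2))*5) = 1225*(-8*5) = 1225*(-40) = -49000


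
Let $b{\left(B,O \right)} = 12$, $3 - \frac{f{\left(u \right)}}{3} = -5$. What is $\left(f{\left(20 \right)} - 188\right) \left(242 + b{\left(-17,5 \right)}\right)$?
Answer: $-41656$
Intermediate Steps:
$f{\left(u \right)} = 24$ ($f{\left(u \right)} = 9 - -15 = 9 + 15 = 24$)
$\left(f{\left(20 \right)} - 188\right) \left(242 + b{\left(-17,5 \right)}\right) = \left(24 - 188\right) \left(242 + 12\right) = \left(-164\right) 254 = -41656$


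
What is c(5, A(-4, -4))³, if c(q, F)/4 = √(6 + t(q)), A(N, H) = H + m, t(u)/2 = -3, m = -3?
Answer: 0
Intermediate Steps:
t(u) = -6 (t(u) = 2*(-3) = -6)
A(N, H) = -3 + H (A(N, H) = H - 3 = -3 + H)
c(q, F) = 0 (c(q, F) = 4*√(6 - 6) = 4*√0 = 4*0 = 0)
c(5, A(-4, -4))³ = 0³ = 0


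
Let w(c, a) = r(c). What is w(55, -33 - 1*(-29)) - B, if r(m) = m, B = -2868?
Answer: 2923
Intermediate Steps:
w(c, a) = c
w(55, -33 - 1*(-29)) - B = 55 - 1*(-2868) = 55 + 2868 = 2923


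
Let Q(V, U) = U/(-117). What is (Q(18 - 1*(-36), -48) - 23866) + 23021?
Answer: -32939/39 ≈ -844.59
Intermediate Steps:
Q(V, U) = -U/117 (Q(V, U) = U*(-1/117) = -U/117)
(Q(18 - 1*(-36), -48) - 23866) + 23021 = (-1/117*(-48) - 23866) + 23021 = (16/39 - 23866) + 23021 = -930758/39 + 23021 = -32939/39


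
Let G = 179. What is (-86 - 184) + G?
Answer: -91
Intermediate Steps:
(-86 - 184) + G = (-86 - 184) + 179 = -270 + 179 = -91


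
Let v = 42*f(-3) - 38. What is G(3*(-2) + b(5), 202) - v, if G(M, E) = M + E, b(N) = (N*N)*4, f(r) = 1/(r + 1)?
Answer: 355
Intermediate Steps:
f(r) = 1/(1 + r)
b(N) = 4*N**2 (b(N) = N**2*4 = 4*N**2)
v = -59 (v = 42/(1 - 3) - 38 = 42/(-2) - 38 = 42*(-1/2) - 38 = -21 - 38 = -59)
G(M, E) = E + M
G(3*(-2) + b(5), 202) - v = (202 + (3*(-2) + 4*5**2)) - 1*(-59) = (202 + (-6 + 4*25)) + 59 = (202 + (-6 + 100)) + 59 = (202 + 94) + 59 = 296 + 59 = 355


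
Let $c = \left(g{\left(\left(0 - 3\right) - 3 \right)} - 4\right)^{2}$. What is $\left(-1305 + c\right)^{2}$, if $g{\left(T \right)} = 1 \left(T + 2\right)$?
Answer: $1540081$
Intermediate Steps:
$g{\left(T \right)} = 2 + T$ ($g{\left(T \right)} = 1 \left(2 + T\right) = 2 + T$)
$c = 64$ ($c = \left(\left(2 + \left(\left(0 - 3\right) - 3\right)\right) - 4\right)^{2} = \left(\left(2 - 6\right) - 4\right)^{2} = \left(-4 - 4\right)^{2} = \left(-8\right)^{2} = 64$)
$\left(-1305 + c\right)^{2} = \left(-1305 + 64\right)^{2} = \left(-1241\right)^{2} = 1540081$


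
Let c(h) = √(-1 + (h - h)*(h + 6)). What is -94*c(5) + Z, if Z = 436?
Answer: 436 - 94*I ≈ 436.0 - 94.0*I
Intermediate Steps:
c(h) = I (c(h) = √(-1 + 0*(6 + h)) = √(-1 + 0) = √(-1) = I)
-94*c(5) + Z = -94*I + 436 = 436 - 94*I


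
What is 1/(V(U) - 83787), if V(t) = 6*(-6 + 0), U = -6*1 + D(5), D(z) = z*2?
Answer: -1/83823 ≈ -1.1930e-5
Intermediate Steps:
D(z) = 2*z
U = 4 (U = -6*1 + 2*5 = -6 + 10 = 4)
V(t) = -36 (V(t) = 6*(-6) = -36)
1/(V(U) - 83787) = 1/(-36 - 83787) = 1/(-83823) = -1/83823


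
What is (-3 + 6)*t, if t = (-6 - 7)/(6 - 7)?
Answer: 39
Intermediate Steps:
t = 13 (t = -13/(-1) = -13*(-1) = 13)
(-3 + 6)*t = (-3 + 6)*13 = 3*13 = 39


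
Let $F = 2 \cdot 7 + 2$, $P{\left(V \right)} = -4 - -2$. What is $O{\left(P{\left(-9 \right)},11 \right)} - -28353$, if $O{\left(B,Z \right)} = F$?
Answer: $28369$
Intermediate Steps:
$P{\left(V \right)} = -2$ ($P{\left(V \right)} = -4 + 2 = -2$)
$F = 16$ ($F = 14 + 2 = 16$)
$O{\left(B,Z \right)} = 16$
$O{\left(P{\left(-9 \right)},11 \right)} - -28353 = 16 - -28353 = 16 + 28353 = 28369$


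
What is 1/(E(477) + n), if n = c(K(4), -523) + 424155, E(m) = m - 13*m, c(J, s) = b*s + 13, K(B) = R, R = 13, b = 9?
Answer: 1/413737 ≈ 2.4170e-6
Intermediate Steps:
K(B) = 13
c(J, s) = 13 + 9*s (c(J, s) = 9*s + 13 = 13 + 9*s)
E(m) = -12*m
n = 419461 (n = (13 + 9*(-523)) + 424155 = (13 - 4707) + 424155 = -4694 + 424155 = 419461)
1/(E(477) + n) = 1/(-12*477 + 419461) = 1/(-5724 + 419461) = 1/413737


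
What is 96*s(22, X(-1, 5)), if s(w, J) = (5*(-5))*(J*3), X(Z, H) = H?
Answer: -36000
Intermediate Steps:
s(w, J) = -75*J
96*s(22, X(-1, 5)) = 96*(-75*5) = 96*(-375) = -36000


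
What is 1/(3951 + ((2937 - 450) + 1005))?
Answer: 1/7443 ≈ 0.00013435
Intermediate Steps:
1/(3951 + ((2937 - 450) + 1005)) = 1/(3951 + (2487 + 1005)) = 1/(3951 + 3492) = 1/7443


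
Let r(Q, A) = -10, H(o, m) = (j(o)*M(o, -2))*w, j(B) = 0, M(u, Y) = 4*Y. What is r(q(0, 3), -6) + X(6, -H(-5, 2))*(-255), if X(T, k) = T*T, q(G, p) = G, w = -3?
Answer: -9190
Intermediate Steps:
H(o, m) = 0 (H(o, m) = (0*(4*(-2)))*(-3) = (0*(-8))*(-3) = 0*(-3) = 0)
X(T, k) = T²
r(q(0, 3), -6) + X(6, -H(-5, 2))*(-255) = -10 + 6²*(-255) = -10 + 36*(-255) = -10 - 9180 = -9190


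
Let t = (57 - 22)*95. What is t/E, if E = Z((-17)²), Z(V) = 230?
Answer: 665/46 ≈ 14.457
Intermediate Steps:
E = 230
t = 3325 (t = 35*95 = 3325)
t/E = 3325/230 = 3325*(1/230) = 665/46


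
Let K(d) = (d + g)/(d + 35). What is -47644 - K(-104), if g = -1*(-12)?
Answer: -142936/3 ≈ -47645.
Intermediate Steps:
g = 12
K(d) = (12 + d)/(35 + d) (K(d) = (d + 12)/(d + 35) = (12 + d)/(35 + d))
-47644 - K(-104) = -47644 - (12 - 104)/(35 - 104) = -47644 - (-92)/(-69) = -47644 - (-1)*(-92)/69 = -47644 - 1*4/3 = -47644 - 4/3 = -142936/3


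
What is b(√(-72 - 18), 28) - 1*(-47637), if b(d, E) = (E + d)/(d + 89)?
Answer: 381622589/8011 + 183*I*√10/8011 ≈ 47637.0 + 0.072238*I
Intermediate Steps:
b(d, E) = (E + d)/(89 + d)
b(√(-72 - 18), 28) - 1*(-47637) = (28 + √(-72 - 18))/(89 + √(-72 - 18)) - 1*(-47637) = (28 + √(-90))/(89 + √(-90)) + 47637 = (28 + 3*I*√10)/(89 + 3*I*√10) + 47637 = 47637 + (28 + 3*I*√10)/(89 + 3*I*√10)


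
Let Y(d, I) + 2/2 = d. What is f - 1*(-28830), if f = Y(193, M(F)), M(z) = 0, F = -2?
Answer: 29022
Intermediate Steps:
Y(d, I) = -1 + d
f = 192 (f = -1 + 193 = 192)
f - 1*(-28830) = 192 - 1*(-28830) = 192 + 28830 = 29022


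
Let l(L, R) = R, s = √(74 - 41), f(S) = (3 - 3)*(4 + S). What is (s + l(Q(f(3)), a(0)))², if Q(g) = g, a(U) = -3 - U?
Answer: (3 - √33)² ≈ 7.5326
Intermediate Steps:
f(S) = 0 (f(S) = 0*(4 + S) = 0)
s = √33 ≈ 5.7446
(s + l(Q(f(3)), a(0)))² = (√33 + (-3 - 1*0))² = (√33 + (-3 + 0))² = (√33 - 3)² = (-3 + √33)²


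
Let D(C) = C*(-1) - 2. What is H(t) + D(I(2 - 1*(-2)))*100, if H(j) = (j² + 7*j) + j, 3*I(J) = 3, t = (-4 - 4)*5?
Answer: 980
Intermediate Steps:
t = -40 (t = -8*5 = -40)
I(J) = 1 (I(J) = (⅓)*3 = 1)
H(j) = j² + 8*j
D(C) = -2 - C (D(C) = -C - 2 = -2 - C)
H(t) + D(I(2 - 1*(-2)))*100 = -40*(8 - 40) + (-2 - 1*1)*100 = -40*(-32) + (-2 - 1)*100 = 1280 - 3*100 = 1280 - 300 = 980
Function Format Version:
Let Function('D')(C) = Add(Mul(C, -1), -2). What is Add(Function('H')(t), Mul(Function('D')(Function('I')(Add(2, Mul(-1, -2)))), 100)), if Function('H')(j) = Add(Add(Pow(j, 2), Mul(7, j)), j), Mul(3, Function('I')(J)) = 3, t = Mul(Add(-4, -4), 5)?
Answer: 980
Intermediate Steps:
t = -40 (t = Mul(-8, 5) = -40)
Function('I')(J) = 1 (Function('I')(J) = Mul(Rational(1, 3), 3) = 1)
Function('H')(j) = Add(Pow(j, 2), Mul(8, j))
Function('D')(C) = Add(-2, Mul(-1, C)) (Function('D')(C) = Add(Mul(-1, C), -2) = Add(-2, Mul(-1, C)))
Add(Function('H')(t), Mul(Function('D')(Function('I')(Add(2, Mul(-1, -2)))), 100)) = Add(Mul(-40, Add(8, -40)), Mul(Add(-2, Mul(-1, 1)), 100)) = Add(Mul(-40, -32), Mul(Add(-2, -1), 100)) = Add(1280, Mul(-3, 100)) = Add(1280, -300) = 980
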